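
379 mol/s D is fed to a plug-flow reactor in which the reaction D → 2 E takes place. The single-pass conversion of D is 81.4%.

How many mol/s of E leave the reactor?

617 mol/s

D reacted = 0.814 × 379 = 308.5 mol/s; ν_D = −1, so ξ = 308.5/1 = 308.5 mol/s.
Outlet amounts (n = n₀ + ν ξ):
  D: 379 − 1(308.5) = 70.49
  E: 0 + 2(308.5) = 617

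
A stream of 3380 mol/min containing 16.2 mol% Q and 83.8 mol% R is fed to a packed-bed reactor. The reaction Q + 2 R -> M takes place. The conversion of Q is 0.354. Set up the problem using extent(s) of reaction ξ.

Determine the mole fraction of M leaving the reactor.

0.0648

Q reacted = 0.354 × 547.6 = 193.8 mol/min; ν_Q = −1, so ξ = 193.8/1 = 193.8 mol/min.
Outlet amounts (n = n₀ + ν ξ):
  Q: 547.6 − 1(193.8) = 353.7
  R: 2832 − 2(193.8) = 2445
  M: 0 + 1(193.8) = 193.8
Total out = 2992 mol/min; y_M = 193.8 / 2992 = 0.06478.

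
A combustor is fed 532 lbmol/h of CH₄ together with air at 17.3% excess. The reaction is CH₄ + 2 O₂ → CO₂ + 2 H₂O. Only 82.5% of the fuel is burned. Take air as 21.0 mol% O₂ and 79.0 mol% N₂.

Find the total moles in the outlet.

6480 lbmol/h

Stoichiometric O₂ = 2 × 532 = 1064 lbmol/h; O₂ fed = 1064 × 1.173 = 1248 lbmol/h.
N₂ fed = 1248 × 79/21 = 4695 lbmol/h.
Fuel reacted = 0.825 × 532 → ξ = 438.9 lbmol/h.
Outlet (n = n₀ + ν ξ):
  CH₄: 532 − 1(438.9) = 93.1
  O₂: 1248 − 2(438.9) = 370.3
  N₂: 4695 (inert)
  CO₂: 0 + 1(438.9) = 438.9
  H₂O: 0 + 2(438.9) = 877.8
Total out = 93.1 + 370.3 + 4695 + 438.9 + 877.8 = 6475 lbmol/h.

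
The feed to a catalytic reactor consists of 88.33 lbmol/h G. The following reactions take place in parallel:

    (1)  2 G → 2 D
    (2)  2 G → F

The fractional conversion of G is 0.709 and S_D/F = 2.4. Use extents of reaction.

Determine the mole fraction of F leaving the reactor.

Conversion of G: G consumed = 0.709 × 88.33 = 62.63 lbmol/h = 2ξ₁ + 2ξ₂.
Selectivity: 2ξ₁ / (1ξ₂) = 2.4 → ξ₁ = 1.2 ξ₂.
Substitute: (2·1.2 + 2) ξ₂ = 62.63 → ξ₂ = 14.23 lbmol/h, ξ₁ = 17.08 lbmol/h.
Outlet amounts (n = n₀ + Σ ν·ξ):
  G: 88.33 − 2(17.08) − 2(14.23) = 25.7
  D: 0 + 2(17.08) = 34.16
  F: 0 + 1(14.23) = 14.23
Total out = 74.1 lbmol/h; y_F = 14.23 / 74.1 = 0.1921.

0.192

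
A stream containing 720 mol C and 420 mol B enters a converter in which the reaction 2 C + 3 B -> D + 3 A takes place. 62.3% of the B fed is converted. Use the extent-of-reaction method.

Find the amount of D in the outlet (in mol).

B reacted = 0.623 × 420 = 261.7 mol; ν_B = −3, so ξ = 261.7/3 = 87.22 mol.
Outlet amounts (n = n₀ + ν ξ):
  C: 720 − 2(87.22) = 545.6
  B: 420 − 3(87.22) = 158.3
  D: 0 + 1(87.22) = 87.22
  A: 0 + 3(87.22) = 261.7

87.2 mol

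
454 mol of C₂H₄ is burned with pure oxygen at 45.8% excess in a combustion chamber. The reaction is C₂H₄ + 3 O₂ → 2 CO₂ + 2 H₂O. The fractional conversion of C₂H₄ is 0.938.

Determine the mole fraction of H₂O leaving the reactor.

0.349

Stoichiometric O₂ = 3 × 454 = 1362 mol; O₂ fed = 1362 × 1.458 = 1986 mol.
Fuel reacted = 0.938 × 454 → ξ = 425.9 mol.
Outlet (n = n₀ + ν ξ):
  C₂H₄: 454 − 1(425.9) = 28.15
  O₂: 1986 − 3(425.9) = 708.2
  CO₂: 0 + 2(425.9) = 851.7
  H₂O: 0 + 2(425.9) = 851.7
Total out = 2440 mol; y_H₂O = 851.7 / 2440 = 0.3491.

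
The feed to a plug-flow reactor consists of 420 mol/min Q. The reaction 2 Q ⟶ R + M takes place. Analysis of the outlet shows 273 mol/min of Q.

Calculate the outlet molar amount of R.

73.5 mol/min

For Q: n = n₀ − 2ξ → 273 = 420 − 2ξ, giving ξ = 73.5 mol/min.
Outlet amounts (n = n₀ + ν ξ):
  Q: 420 − 2(73.5) = 273
  R: 0 + 1(73.5) = 73.5
  M: 0 + 1(73.5) = 73.5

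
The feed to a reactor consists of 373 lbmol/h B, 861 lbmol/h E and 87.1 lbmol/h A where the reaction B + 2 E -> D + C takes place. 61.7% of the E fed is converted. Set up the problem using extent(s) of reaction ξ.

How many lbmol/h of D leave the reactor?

266 lbmol/h

E reacted = 0.617 × 861 = 531.2 lbmol/h; ν_E = −2, so ξ = 531.2/2 = 265.6 lbmol/h.
Outlet amounts (n = n₀ + ν ξ):
  B: 373 − 1(265.6) = 107.4
  E: 861 − 2(265.6) = 329.8
  D: 0 + 1(265.6) = 265.6
  C: 0 + 1(265.6) = 265.6
  A: 87.1 (inert)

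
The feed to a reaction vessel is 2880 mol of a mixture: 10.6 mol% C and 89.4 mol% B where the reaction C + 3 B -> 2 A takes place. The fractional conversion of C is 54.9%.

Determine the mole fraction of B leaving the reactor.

0.814

C reacted = 0.549 × 305.3 = 167.6 mol; ν_C = −1, so ξ = 167.6/1 = 167.6 mol.
Outlet amounts (n = n₀ + ν ξ):
  C: 305.3 − 1(167.6) = 137.7
  B: 2575 − 3(167.6) = 2072
  A: 0 + 2(167.6) = 335.2
Total out = 2545 mol; y_B = 2072 / 2545 = 0.8142.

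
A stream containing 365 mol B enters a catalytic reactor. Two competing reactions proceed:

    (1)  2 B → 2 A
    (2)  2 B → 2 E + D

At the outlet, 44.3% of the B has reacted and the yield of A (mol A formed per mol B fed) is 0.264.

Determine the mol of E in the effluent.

65.3 mol

Yield of A: 2ξ₁ / 365 = 0.264 → ξ₁ = 48.18 mol.
Conversion of B: 2ξ₁ + 2ξ₂ = 0.443 × 365 = 161.7 → ξ₂ = 32.67 mol.
Outlet amounts (n = n₀ + Σ ν·ξ):
  B: 365 − 2(48.18) − 2(32.67) = 203.3
  A: 0 + 2(48.18) = 96.36
  E: 0 + 2(32.67) = 65.33
  D: 0 + 1(32.67) = 32.67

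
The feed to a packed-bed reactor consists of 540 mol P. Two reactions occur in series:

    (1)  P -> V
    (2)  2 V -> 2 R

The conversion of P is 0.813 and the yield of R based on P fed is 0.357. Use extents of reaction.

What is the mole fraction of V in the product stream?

0.456

Conversion of P: P consumed = 1ξ₁ = 0.813 × 540 → ξ₁ = 439 mol.
Yield of R: 2ξ₂ / 540 = 0.357 → ξ₂ = 96.39 mol.
Outlet amounts (n = n₀ + Σ ν·ξ):
  P: 540 − 1(439) = 101
  V: 0 + 1(439) − 2(96.39) = 246.2
  R: 0 + 2(96.39) = 192.8
Total out = 540 mol; y_V = 246.2 / 540 = 0.456.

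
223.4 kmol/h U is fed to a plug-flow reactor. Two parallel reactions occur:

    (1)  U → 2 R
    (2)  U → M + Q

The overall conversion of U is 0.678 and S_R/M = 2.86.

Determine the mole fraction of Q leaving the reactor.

0.166

Conversion of U: U consumed = 0.678 × 223.4 = 151.5 kmol/h = 1ξ₁ + 1ξ₂.
Selectivity: 2ξ₁ / (1ξ₂) = 2.86 → ξ₁ = 1.43 ξ₂.
Substitute: (1·1.43 + 1) ξ₂ = 151.5 → ξ₂ = 62.33 kmol/h, ξ₁ = 89.13 kmol/h.
Outlet amounts (n = n₀ + Σ ν·ξ):
  U: 223.4 − 1(89.13) − 1(62.33) = 71.93
  R: 0 + 2(89.13) = 178.3
  M: 0 + 1(62.33) = 62.33
  Q: 0 + 1(62.33) = 62.33
Total out = 374.9 kmol/h; y_Q = 62.33 / 374.9 = 0.1663.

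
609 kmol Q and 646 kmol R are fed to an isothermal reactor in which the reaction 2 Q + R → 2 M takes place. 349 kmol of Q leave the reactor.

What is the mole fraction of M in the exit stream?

For Q: n = n₀ − 2ξ → 349 = 609 − 2ξ, giving ξ = 130 kmol.
Outlet amounts (n = n₀ + ν ξ):
  Q: 609 − 2(130) = 349
  R: 646 − 1(130) = 516
  M: 0 + 2(130) = 260
Total out = 1125 kmol; y_M = 260 / 1125 = 0.2311.

0.231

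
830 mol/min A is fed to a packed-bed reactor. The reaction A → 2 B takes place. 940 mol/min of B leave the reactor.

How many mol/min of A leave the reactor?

For B: n = n₀ + 2ξ → 940 = 0 + 2ξ, giving ξ = 470 mol/min.
Outlet amounts (n = n₀ + ν ξ):
  A: 830 − 1(470) = 360
  B: 0 + 2(470) = 940

360 mol/min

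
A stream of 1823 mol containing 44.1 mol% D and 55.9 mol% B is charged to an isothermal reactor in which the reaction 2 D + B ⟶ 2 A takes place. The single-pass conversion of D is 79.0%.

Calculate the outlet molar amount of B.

D reacted = 0.79 × 803.9 = 635.1 mol; ν_D = −2, so ξ = 635.1/2 = 317.6 mol.
Outlet amounts (n = n₀ + ν ξ):
  D: 803.9 − 2(317.6) = 168.8
  B: 1019 − 1(317.6) = 701.5
  A: 0 + 2(317.6) = 635.1

701 mol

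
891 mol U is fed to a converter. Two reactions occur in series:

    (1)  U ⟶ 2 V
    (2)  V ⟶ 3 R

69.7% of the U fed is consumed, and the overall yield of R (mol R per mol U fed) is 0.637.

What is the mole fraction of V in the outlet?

0.557

Conversion of U: U consumed = 1ξ₁ = 0.697 × 891 → ξ₁ = 621 mol.
Yield of R: 3ξ₂ / 891 = 0.637 → ξ₂ = 189.2 mol.
Outlet amounts (n = n₀ + Σ ν·ξ):
  U: 891 − 1(621) = 270
  V: 0 + 2(621) − 1(189.2) = 1053
  R: 0 + 3(189.2) = 567.6
Total out = 1890 mol; y_V = 1053 / 1890 = 0.557.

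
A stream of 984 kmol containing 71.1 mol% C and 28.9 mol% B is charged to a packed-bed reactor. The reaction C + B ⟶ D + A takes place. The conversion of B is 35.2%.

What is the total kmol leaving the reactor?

B reacted = 0.352 × 284.4 = 100.1 kmol; ν_B = −1, so ξ = 100.1/1 = 100.1 kmol.
Outlet amounts (n = n₀ + ν ξ):
  C: 699.6 − 1(100.1) = 599.5
  B: 284.4 − 1(100.1) = 184.3
  D: 0 + 1(100.1) = 100.1
  A: 0 + 1(100.1) = 100.1
Total out = 599.5 + 184.3 + 100.1 + 100.1 = 984 kmol.

984 kmol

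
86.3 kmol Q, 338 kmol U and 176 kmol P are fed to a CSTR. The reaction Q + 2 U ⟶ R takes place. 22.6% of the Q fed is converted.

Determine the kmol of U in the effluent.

299 kmol

Q reacted = 0.226 × 86.3 = 19.5 kmol; ν_Q = −1, so ξ = 19.5/1 = 19.5 kmol.
Outlet amounts (n = n₀ + ν ξ):
  Q: 86.3 − 1(19.5) = 66.8
  U: 338 − 2(19.5) = 299
  R: 0 + 1(19.5) = 19.5
  P: 176 (inert)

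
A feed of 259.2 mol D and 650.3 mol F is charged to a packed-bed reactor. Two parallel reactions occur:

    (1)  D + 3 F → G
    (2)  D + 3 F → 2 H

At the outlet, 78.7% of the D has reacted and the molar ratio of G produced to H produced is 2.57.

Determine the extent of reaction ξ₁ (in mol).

ξ₁ = 171 mol

Conversion of D: D consumed = 0.787 × 259.2 = 204 mol = 1ξ₁ + 1ξ₂.
Selectivity: 1ξ₁ / (2ξ₂) = 2.57 → ξ₁ = 5.14 ξ₂.
Substitute: (1·5.14 + 1) ξ₂ = 204 → ξ₂ = 33.22 mol, ξ₁ = 170.8 mol.
Outlet amounts (n = n₀ + Σ ν·ξ):
  D: 259.2 − 1(170.8) − 1(33.22) = 55.21
  F: 650.3 − 3(170.8) − 3(33.22) = 38.33
  G: 0 + 1(170.8) = 170.8
  H: 0 + 2(33.22) = 66.45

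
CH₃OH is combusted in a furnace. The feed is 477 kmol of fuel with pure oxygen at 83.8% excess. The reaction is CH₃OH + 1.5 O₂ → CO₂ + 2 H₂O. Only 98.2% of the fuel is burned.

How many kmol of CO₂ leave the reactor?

Stoichiometric O₂ = 1.5 × 477 = 715.5 kmol; O₂ fed = 715.5 × 1.838 = 1315 kmol.
Fuel reacted = 0.982 × 477 → ξ = 468.4 kmol.
Outlet (n = n₀ + ν ξ):
  CH₃OH: 477 − 1(468.4) = 8.586
  O₂: 1315 − 1.5(468.4) = 612.5
  CO₂: 0 + 1(468.4) = 468.4
  H₂O: 0 + 2(468.4) = 936.8

468 kmol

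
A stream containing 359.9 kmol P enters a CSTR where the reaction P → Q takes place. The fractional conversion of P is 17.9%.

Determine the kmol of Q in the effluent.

64.4 kmol

P reacted = 0.179 × 359.9 = 64.42 kmol; ν_P = −1, so ξ = 64.42/1 = 64.42 kmol.
Outlet amounts (n = n₀ + ν ξ):
  P: 359.9 − 1(64.42) = 295.5
  Q: 0 + 1(64.42) = 64.42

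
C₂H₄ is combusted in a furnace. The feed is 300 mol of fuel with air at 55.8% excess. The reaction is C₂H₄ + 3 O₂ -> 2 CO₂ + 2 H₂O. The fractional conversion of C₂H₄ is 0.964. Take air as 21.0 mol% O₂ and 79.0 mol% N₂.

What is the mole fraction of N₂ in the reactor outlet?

0.756

Stoichiometric O₂ = 3 × 300 = 900 mol; O₂ fed = 900 × 1.558 = 1402 mol.
N₂ fed = 1402 × 79/21 = 5275 mol.
Fuel reacted = 0.964 × 300 → ξ = 289.2 mol.
Outlet (n = n₀ + ν ξ):
  C₂H₄: 300 − 1(289.2) = 10.8
  O₂: 1402 − 3(289.2) = 534.6
  N₂: 5275 (inert)
  CO₂: 0 + 2(289.2) = 578.4
  H₂O: 0 + 2(289.2) = 578.4
Total out = 6977 mol; y_N₂ = 5275 / 6977 = 0.756.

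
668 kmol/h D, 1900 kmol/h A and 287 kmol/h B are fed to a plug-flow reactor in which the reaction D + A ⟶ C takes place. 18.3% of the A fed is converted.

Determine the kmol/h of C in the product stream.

348 kmol/h

A reacted = 0.183 × 1900 = 347.7 kmol/h; ν_A = −1, so ξ = 347.7/1 = 347.7 kmol/h.
Outlet amounts (n = n₀ + ν ξ):
  D: 668 − 1(347.7) = 320.3
  A: 1900 − 1(347.7) = 1552
  C: 0 + 1(347.7) = 347.7
  B: 287 (inert)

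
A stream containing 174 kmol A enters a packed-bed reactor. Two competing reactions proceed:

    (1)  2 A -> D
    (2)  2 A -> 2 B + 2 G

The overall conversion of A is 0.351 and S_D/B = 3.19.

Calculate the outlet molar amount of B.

8.28 kmol

Conversion of A: A consumed = 0.351 × 174 = 61.07 kmol = 2ξ₁ + 2ξ₂.
Selectivity: 1ξ₁ / (2ξ₂) = 3.19 → ξ₁ = 6.38 ξ₂.
Substitute: (2·6.38 + 2) ξ₂ = 61.07 → ξ₂ = 4.138 kmol, ξ₁ = 26.4 kmol.
Outlet amounts (n = n₀ + Σ ν·ξ):
  A: 174 − 2(26.4) − 2(4.138) = 112.9
  D: 0 + 1(26.4) = 26.4
  B: 0 + 2(4.138) = 8.276
  G: 0 + 2(4.138) = 8.276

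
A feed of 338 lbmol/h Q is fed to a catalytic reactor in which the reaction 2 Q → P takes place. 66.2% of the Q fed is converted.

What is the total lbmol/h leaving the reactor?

226 lbmol/h

Q reacted = 0.662 × 338 = 223.8 lbmol/h; ν_Q = −2, so ξ = 223.8/2 = 111.9 lbmol/h.
Outlet amounts (n = n₀ + ν ξ):
  Q: 338 − 2(111.9) = 114.2
  P: 0 + 1(111.9) = 111.9
Total out = 114.2 + 111.9 = 226.1 lbmol/h.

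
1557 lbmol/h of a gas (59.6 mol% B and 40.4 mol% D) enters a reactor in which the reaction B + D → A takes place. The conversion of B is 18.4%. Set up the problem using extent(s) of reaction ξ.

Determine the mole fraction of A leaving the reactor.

0.123

B reacted = 0.184 × 928 = 170.7 lbmol/h; ν_B = −1, so ξ = 170.7/1 = 170.7 lbmol/h.
Outlet amounts (n = n₀ + ν ξ):
  B: 928 − 1(170.7) = 757.2
  D: 629 − 1(170.7) = 458.3
  A: 0 + 1(170.7) = 170.7
Total out = 1386 lbmol/h; y_A = 170.7 / 1386 = 0.1232.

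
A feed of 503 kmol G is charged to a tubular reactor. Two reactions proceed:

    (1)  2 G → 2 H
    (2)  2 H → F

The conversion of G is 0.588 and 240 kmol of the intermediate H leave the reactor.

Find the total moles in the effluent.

Conversion of G: G consumed = 2ξ₁ = 0.588 × 503 → ξ₁ = 147.9 kmol.
H balance: n_H = 0 + 2ξ₁ − 2ξ₂ = 240 → ξ₂ = (2·147.9 − 240)/2 = 27.88 kmol.
Outlet amounts (n = n₀ + Σ ν·ξ):
  G: 503 − 2(147.9) = 207.2
  H: 0 + 2(147.9) − 2(27.88) = 240
  F: 0 + 1(27.88) = 27.88
Total out = 207.2 + 240 + 27.88 = 475.1 kmol.

475 kmol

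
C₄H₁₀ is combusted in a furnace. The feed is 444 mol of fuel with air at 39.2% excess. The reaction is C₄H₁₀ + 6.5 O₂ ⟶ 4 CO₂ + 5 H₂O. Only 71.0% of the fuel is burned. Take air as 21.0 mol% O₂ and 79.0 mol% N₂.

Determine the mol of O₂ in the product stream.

1970 mol

Stoichiometric O₂ = 6.5 × 444 = 2886 mol; O₂ fed = 2886 × 1.392 = 4017 mol.
N₂ fed = 4017 × 79/21 = 15110 mol.
Fuel reacted = 0.71 × 444 → ξ = 315.2 mol.
Outlet (n = n₀ + ν ξ):
  C₄H₁₀: 444 − 1(315.2) = 128.8
  O₂: 4017 − 6.5(315.2) = 1968
  N₂: 15110 (inert)
  CO₂: 0 + 4(315.2) = 1261
  H₂O: 0 + 5(315.2) = 1576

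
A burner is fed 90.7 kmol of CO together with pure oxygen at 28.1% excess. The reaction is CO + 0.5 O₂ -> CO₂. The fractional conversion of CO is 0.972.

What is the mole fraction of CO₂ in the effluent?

0.842

Stoichiometric O₂ = 0.5 × 90.7 = 45.35 kmol; O₂ fed = 45.35 × 1.281 = 58.09 kmol.
Fuel reacted = 0.972 × 90.7 → ξ = 88.16 kmol.
Outlet (n = n₀ + ν ξ):
  CO: 90.7 − 1(88.16) = 2.54
  O₂: 58.09 − 0.5(88.16) = 14.01
  CO₂: 0 + 1(88.16) = 88.16
Total out = 104.7 kmol; y_CO₂ = 88.16 / 104.7 = 0.8419.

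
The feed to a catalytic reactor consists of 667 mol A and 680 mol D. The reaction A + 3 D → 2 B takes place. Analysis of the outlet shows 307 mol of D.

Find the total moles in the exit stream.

1100 mol

For D: n = n₀ − 3ξ → 307 = 680 − 3ξ, giving ξ = 124.3 mol.
Outlet amounts (n = n₀ + ν ξ):
  A: 667 − 1(124.3) = 542.7
  D: 680 − 3(124.3) = 307
  B: 0 + 2(124.3) = 248.7
Total out = 542.7 + 307 + 248.7 = 1098 mol.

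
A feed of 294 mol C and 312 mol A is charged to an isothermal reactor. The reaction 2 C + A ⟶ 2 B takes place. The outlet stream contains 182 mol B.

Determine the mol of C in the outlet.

112 mol

For B: n = n₀ + 2ξ → 182 = 0 + 2ξ, giving ξ = 91 mol.
Outlet amounts (n = n₀ + ν ξ):
  C: 294 − 2(91) = 112
  A: 312 − 1(91) = 221
  B: 0 + 2(91) = 182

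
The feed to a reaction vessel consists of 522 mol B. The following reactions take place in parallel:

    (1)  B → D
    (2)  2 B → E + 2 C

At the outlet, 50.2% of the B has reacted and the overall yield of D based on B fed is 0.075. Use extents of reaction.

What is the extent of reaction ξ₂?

ξ₂ = 111 mol

Yield of D: 1ξ₁ / 522 = 0.075 → ξ₁ = 39.15 mol.
Conversion of B: 1ξ₁ + 2ξ₂ = 0.502 × 522 = 262 → ξ₂ = 111.4 mol.
Outlet amounts (n = n₀ + Σ ν·ξ):
  B: 522 − 1(39.15) − 2(111.4) = 260
  D: 0 + 1(39.15) = 39.15
  E: 0 + 1(111.4) = 111.4
  C: 0 + 2(111.4) = 222.9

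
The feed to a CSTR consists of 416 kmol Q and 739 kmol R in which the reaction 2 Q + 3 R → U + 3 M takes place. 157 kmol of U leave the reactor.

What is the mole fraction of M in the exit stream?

0.472

For U: n = n₀ + 1ξ → 157 = 0 + 1ξ, giving ξ = 157 kmol.
Outlet amounts (n = n₀ + ν ξ):
  Q: 416 − 2(157) = 102
  R: 739 − 3(157) = 268
  U: 0 + 1(157) = 157
  M: 0 + 3(157) = 471
Total out = 998 kmol; y_M = 471 / 998 = 0.4719.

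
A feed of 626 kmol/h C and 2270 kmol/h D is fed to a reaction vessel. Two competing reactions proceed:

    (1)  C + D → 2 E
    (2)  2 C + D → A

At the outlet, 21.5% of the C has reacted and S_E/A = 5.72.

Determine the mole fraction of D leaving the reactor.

Conversion of C: C consumed = 0.215 × 626 = 134.6 kmol/h = 1ξ₁ + 2ξ₂.
Selectivity: 2ξ₁ / (1ξ₂) = 5.72 → ξ₁ = 2.86 ξ₂.
Substitute: (1·2.86 + 2) ξ₂ = 134.6 → ξ₂ = 27.69 kmol/h, ξ₁ = 79.2 kmol/h.
Outlet amounts (n = n₀ + Σ ν·ξ):
  C: 626 − 1(79.2) − 2(27.69) = 491.4
  D: 2270 − 1(79.2) − 1(27.69) = 2163
  E: 0 + 2(79.2) = 158.4
  A: 0 + 1(27.69) = 27.69
Total out = 2841 kmol/h; y_D = 2163 / 2841 = 0.7615.

0.761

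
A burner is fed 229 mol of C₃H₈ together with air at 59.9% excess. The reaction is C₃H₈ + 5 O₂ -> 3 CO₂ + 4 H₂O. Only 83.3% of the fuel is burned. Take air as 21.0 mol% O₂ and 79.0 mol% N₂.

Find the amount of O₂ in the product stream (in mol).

877 mol

Stoichiometric O₂ = 5 × 229 = 1145 mol; O₂ fed = 1145 × 1.599 = 1831 mol.
N₂ fed = 1831 × 79/21 = 6888 mol.
Fuel reacted = 0.833 × 229 → ξ = 190.8 mol.
Outlet (n = n₀ + ν ξ):
  C₃H₈: 229 − 1(190.8) = 38.24
  O₂: 1831 − 5(190.8) = 877.1
  N₂: 6888 (inert)
  CO₂: 0 + 3(190.8) = 572.3
  H₂O: 0 + 4(190.8) = 763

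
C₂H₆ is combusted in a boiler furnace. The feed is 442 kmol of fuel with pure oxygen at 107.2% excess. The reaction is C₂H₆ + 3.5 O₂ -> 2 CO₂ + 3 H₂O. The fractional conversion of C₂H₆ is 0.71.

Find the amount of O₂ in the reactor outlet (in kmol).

Stoichiometric O₂ = 3.5 × 442 = 1547 kmol; O₂ fed = 1547 × 2.072 = 3205 kmol.
Fuel reacted = 0.71 × 442 → ξ = 313.8 kmol.
Outlet (n = n₀ + ν ξ):
  C₂H₆: 442 − 1(313.8) = 128.2
  O₂: 3205 − 3.5(313.8) = 2107
  CO₂: 0 + 2(313.8) = 627.6
  H₂O: 0 + 3(313.8) = 941.5

2110 kmol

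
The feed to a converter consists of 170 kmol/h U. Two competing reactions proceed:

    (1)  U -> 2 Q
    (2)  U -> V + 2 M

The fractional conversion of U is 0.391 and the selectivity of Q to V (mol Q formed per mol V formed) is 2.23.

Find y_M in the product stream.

Conversion of U: U consumed = 0.391 × 170 = 66.47 kmol/h = 1ξ₁ + 1ξ₂.
Selectivity: 2ξ₁ / (1ξ₂) = 2.23 → ξ₁ = 1.115 ξ₂.
Substitute: (1·1.115 + 1) ξ₂ = 66.47 → ξ₂ = 31.43 kmol/h, ξ₁ = 35.04 kmol/h.
Outlet amounts (n = n₀ + Σ ν·ξ):
  U: 170 − 1(35.04) − 1(31.43) = 103.5
  Q: 0 + 2(35.04) = 70.08
  V: 0 + 1(31.43) = 31.43
  M: 0 + 2(31.43) = 62.86
Total out = 267.9 kmol/h; y_M = 62.86 / 267.9 = 0.2346.

0.235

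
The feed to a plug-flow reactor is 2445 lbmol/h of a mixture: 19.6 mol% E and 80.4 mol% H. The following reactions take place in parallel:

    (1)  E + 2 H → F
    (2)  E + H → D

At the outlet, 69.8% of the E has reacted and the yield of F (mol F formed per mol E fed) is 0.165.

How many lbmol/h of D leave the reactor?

255 lbmol/h

Yield of F: 1ξ₁ / 479.2 = 0.165 → ξ₁ = 79.07 lbmol/h.
Conversion of E: 1ξ₁ + 1ξ₂ = 0.698 × 479.2 = 334.5 → ξ₂ = 255.4 lbmol/h.
Outlet amounts (n = n₀ + Σ ν·ξ):
  E: 479.2 − 1(79.07) − 1(255.4) = 144.7
  H: 1966 − 2(79.07) − 1(255.4) = 1552
  F: 0 + 1(79.07) = 79.07
  D: 0 + 1(255.4) = 255.4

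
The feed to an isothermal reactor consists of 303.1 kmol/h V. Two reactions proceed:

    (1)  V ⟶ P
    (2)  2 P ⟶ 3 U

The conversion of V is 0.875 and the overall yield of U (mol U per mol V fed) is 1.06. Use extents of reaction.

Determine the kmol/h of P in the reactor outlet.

Conversion of V: V consumed = 1ξ₁ = 0.875 × 303.1 → ξ₁ = 265.2 kmol/h.
Yield of U: 3ξ₂ / 303.1 = 1.06 → ξ₂ = 107.1 kmol/h.
Outlet amounts (n = n₀ + Σ ν·ξ):
  V: 303.1 − 1(265.2) = 37.89
  P: 0 + 1(265.2) − 2(107.1) = 51.02
  U: 0 + 3(107.1) = 321.3

51 kmol/h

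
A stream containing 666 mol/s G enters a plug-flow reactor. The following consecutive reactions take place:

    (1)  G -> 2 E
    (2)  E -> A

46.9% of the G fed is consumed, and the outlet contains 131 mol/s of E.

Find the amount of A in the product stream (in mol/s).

Conversion of G: G consumed = 1ξ₁ = 0.469 × 666 → ξ₁ = 312.4 mol/s.
E balance: n_E = 0 + 2ξ₁ − 1ξ₂ = 131 → ξ₂ = (2·312.4 − 131)/1 = 493.7 mol/s.
Outlet amounts (n = n₀ + Σ ν·ξ):
  G: 666 − 1(312.4) = 353.6
  E: 0 + 2(312.4) − 1(493.7) = 131
  A: 0 + 1(493.7) = 493.7

494 mol/s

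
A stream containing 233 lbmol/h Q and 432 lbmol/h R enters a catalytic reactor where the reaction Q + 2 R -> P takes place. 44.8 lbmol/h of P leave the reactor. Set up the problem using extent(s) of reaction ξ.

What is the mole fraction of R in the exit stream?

0.595

For P: n = n₀ + 1ξ → 44.8 = 0 + 1ξ, giving ξ = 44.8 lbmol/h.
Outlet amounts (n = n₀ + ν ξ):
  Q: 233 − 1(44.8) = 188.2
  R: 432 − 2(44.8) = 342.4
  P: 0 + 1(44.8) = 44.8
Total out = 575.4 lbmol/h; y_R = 342.4 / 575.4 = 0.5951.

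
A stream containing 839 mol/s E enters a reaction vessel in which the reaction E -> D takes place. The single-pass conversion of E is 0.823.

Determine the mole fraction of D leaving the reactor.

0.823

E reacted = 0.823 × 839 = 690.5 mol/s; ν_E = −1, so ξ = 690.5/1 = 690.5 mol/s.
Outlet amounts (n = n₀ + ν ξ):
  E: 839 − 1(690.5) = 148.5
  D: 0 + 1(690.5) = 690.5
Total out = 839 mol/s; y_D = 690.5 / 839 = 0.823.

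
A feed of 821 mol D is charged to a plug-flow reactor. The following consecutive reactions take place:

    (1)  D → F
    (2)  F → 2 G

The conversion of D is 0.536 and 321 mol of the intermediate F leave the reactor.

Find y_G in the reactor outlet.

0.253

Conversion of D: D consumed = 1ξ₁ = 0.536 × 821 → ξ₁ = 440.1 mol.
F balance: n_F = 0 + 1ξ₁ − 1ξ₂ = 321 → ξ₂ = (1·440.1 − 321)/1 = 119.1 mol.
Outlet amounts (n = n₀ + Σ ν·ξ):
  D: 821 − 1(440.1) = 380.9
  F: 0 + 1(440.1) − 1(119.1) = 321
  G: 0 + 2(119.1) = 238.1
Total out = 940.1 mol; y_G = 238.1 / 940.1 = 0.2533.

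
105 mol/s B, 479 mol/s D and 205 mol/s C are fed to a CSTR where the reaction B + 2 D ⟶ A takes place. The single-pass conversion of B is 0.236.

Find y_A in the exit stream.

B reacted = 0.236 × 105 = 24.78 mol/s; ν_B = −1, so ξ = 24.78/1 = 24.78 mol/s.
Outlet amounts (n = n₀ + ν ξ):
  B: 105 − 1(24.78) = 80.22
  D: 479 − 2(24.78) = 429.4
  A: 0 + 1(24.78) = 24.78
  C: 205 (inert)
Total out = 739.4 mol/s; y_A = 24.78 / 739.4 = 0.03351.

0.0335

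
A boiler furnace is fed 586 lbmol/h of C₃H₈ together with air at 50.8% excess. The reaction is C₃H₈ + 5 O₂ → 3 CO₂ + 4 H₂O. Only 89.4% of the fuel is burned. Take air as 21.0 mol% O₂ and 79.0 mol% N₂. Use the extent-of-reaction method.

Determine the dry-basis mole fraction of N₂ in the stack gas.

0.829

Stoichiometric O₂ = 5 × 586 = 2930 lbmol/h; O₂ fed = 2930 × 1.508 = 4418 lbmol/h.
N₂ fed = 4418 × 79/21 = 16620 lbmol/h.
Fuel reacted = 0.894 × 586 → ξ = 523.9 lbmol/h.
Outlet (n = n₀ + ν ξ):
  C₃H₈: 586 − 1(523.9) = 62.12
  O₂: 4418 − 5(523.9) = 1799
  N₂: 16620 (inert)
  CO₂: 0 + 3(523.9) = 1572
  H₂O: 0 + 4(523.9) = 2096
Dry total = 20050 lbmol/h; y_N₂ (dry) = 16620 / 20050 = 0.8288.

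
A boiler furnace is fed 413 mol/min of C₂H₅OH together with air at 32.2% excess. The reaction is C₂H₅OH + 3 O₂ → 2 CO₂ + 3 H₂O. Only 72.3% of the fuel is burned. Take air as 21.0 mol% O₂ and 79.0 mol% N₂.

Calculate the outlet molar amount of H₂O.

896 mol/min

Stoichiometric O₂ = 3 × 413 = 1239 mol/min; O₂ fed = 1239 × 1.322 = 1638 mol/min.
N₂ fed = 1638 × 79/21 = 6162 mol/min.
Fuel reacted = 0.723 × 413 → ξ = 298.6 mol/min.
Outlet (n = n₀ + ν ξ):
  C₂H₅OH: 413 − 1(298.6) = 114.4
  O₂: 1638 − 3(298.6) = 742.2
  N₂: 6162 (inert)
  CO₂: 0 + 2(298.6) = 597.2
  H₂O: 0 + 3(298.6) = 895.8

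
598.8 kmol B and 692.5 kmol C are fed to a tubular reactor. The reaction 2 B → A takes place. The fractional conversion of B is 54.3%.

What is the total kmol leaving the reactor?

1130 kmol

B reacted = 0.543 × 598.8 = 325.1 kmol; ν_B = −2, so ξ = 325.1/2 = 162.6 kmol.
Outlet amounts (n = n₀ + ν ξ):
  B: 598.8 − 2(162.6) = 273.7
  A: 0 + 1(162.6) = 162.6
  C: 692.5 (inert)
Total out = 273.7 + 162.6 + 692.5 = 1129 kmol.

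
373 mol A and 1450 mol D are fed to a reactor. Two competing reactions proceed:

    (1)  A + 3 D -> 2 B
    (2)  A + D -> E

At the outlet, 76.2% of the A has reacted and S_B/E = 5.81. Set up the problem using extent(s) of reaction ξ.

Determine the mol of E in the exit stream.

Conversion of A: A consumed = 0.762 × 373 = 284.2 mol = 1ξ₁ + 1ξ₂.
Selectivity: 2ξ₁ / (1ξ₂) = 5.81 → ξ₁ = 2.905 ξ₂.
Substitute: (1·2.905 + 1) ξ₂ = 284.2 → ξ₂ = 72.79 mol, ξ₁ = 211.4 mol.
Outlet amounts (n = n₀ + Σ ν·ξ):
  A: 373 − 1(211.4) − 1(72.79) = 88.77
  D: 1450 − 3(211.4) − 1(72.79) = 742.9
  B: 0 + 2(211.4) = 422.9
  E: 0 + 1(72.79) = 72.79

72.8 mol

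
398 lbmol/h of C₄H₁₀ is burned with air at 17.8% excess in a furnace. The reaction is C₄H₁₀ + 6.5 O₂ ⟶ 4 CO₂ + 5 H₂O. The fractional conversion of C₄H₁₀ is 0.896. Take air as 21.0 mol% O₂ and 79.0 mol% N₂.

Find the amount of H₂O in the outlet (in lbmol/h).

1780 lbmol/h

Stoichiometric O₂ = 6.5 × 398 = 2587 lbmol/h; O₂ fed = 2587 × 1.178 = 3047 lbmol/h.
N₂ fed = 3047 × 79/21 = 11460 lbmol/h.
Fuel reacted = 0.896 × 398 → ξ = 356.6 lbmol/h.
Outlet (n = n₀ + ν ξ):
  C₄H₁₀: 398 − 1(356.6) = 41.39
  O₂: 3047 − 6.5(356.6) = 729.5
  N₂: 11460 (inert)
  CO₂: 0 + 4(356.6) = 1426
  H₂O: 0 + 5(356.6) = 1783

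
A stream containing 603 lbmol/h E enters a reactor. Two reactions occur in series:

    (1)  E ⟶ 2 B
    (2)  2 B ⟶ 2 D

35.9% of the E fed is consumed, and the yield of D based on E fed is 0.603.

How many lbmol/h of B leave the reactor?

69.3 lbmol/h

Conversion of E: E consumed = 1ξ₁ = 0.359 × 603 → ξ₁ = 216.5 lbmol/h.
Yield of D: 2ξ₂ / 603 = 0.603 → ξ₂ = 181.8 lbmol/h.
Outlet amounts (n = n₀ + Σ ν·ξ):
  E: 603 − 1(216.5) = 386.5
  B: 0 + 2(216.5) − 2(181.8) = 69.35
  D: 0 + 2(181.8) = 363.6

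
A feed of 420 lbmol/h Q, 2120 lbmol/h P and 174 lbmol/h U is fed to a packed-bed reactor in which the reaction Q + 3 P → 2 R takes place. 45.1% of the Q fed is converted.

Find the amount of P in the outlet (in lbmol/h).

1550 lbmol/h

Q reacted = 0.451 × 420 = 189.4 lbmol/h; ν_Q = −1, so ξ = 189.4/1 = 189.4 lbmol/h.
Outlet amounts (n = n₀ + ν ξ):
  Q: 420 − 1(189.4) = 230.6
  P: 2120 − 3(189.4) = 1552
  R: 0 + 2(189.4) = 378.8
  U: 174 (inert)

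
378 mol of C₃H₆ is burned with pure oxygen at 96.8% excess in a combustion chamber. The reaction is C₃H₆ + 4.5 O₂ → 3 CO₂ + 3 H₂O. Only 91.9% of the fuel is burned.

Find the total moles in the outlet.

3900 mol

Stoichiometric O₂ = 4.5 × 378 = 1701 mol; O₂ fed = 1701 × 1.968 = 3348 mol.
Fuel reacted = 0.919 × 378 → ξ = 347.4 mol.
Outlet (n = n₀ + ν ξ):
  C₃H₆: 378 − 1(347.4) = 30.62
  O₂: 3348 − 4.5(347.4) = 1784
  CO₂: 0 + 3(347.4) = 1042
  H₂O: 0 + 3(347.4) = 1042
Total out = 30.62 + 1784 + 1042 + 1042 = 3899 mol.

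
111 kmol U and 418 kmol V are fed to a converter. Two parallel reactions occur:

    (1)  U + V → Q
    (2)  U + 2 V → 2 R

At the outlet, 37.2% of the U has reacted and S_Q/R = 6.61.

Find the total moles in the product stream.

488 kmol

Conversion of U: U consumed = 0.372 × 111 = 41.29 kmol = 1ξ₁ + 1ξ₂.
Selectivity: 1ξ₁ / (2ξ₂) = 6.61 → ξ₁ = 13.22 ξ₂.
Substitute: (1·13.22 + 1) ξ₂ = 41.29 → ξ₂ = 2.904 kmol, ξ₁ = 38.39 kmol.
Outlet amounts (n = n₀ + Σ ν·ξ):
  U: 111 − 1(38.39) − 1(2.904) = 69.71
  V: 418 − 1(38.39) − 2(2.904) = 373.8
  Q: 0 + 1(38.39) = 38.39
  R: 0 + 2(2.904) = 5.808
Total out = 69.71 + 373.8 + 38.39 + 5.808 = 487.7 kmol.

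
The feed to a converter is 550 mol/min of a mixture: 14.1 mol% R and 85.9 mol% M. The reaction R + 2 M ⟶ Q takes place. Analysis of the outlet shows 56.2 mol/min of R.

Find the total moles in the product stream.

507 mol/min

For R: n = n₀ − 1ξ → 56.2 = 77.55 − 1ξ, giving ξ = 21.35 mol/min.
Outlet amounts (n = n₀ + ν ξ):
  R: 77.55 − 1(21.35) = 56.2
  M: 472.4 − 2(21.35) = 429.8
  Q: 0 + 1(21.35) = 21.35
Total out = 56.2 + 429.8 + 21.35 = 507.3 mol/min.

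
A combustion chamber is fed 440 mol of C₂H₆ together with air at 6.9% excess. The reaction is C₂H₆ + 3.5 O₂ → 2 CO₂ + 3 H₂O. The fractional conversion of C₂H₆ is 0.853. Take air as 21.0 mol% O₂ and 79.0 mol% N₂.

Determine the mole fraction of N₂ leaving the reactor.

0.731

Stoichiometric O₂ = 3.5 × 440 = 1540 mol; O₂ fed = 1540 × 1.069 = 1646 mol.
N₂ fed = 1646 × 79/21 = 6193 mol.
Fuel reacted = 0.853 × 440 → ξ = 375.3 mol.
Outlet (n = n₀ + ν ξ):
  C₂H₆: 440 − 1(375.3) = 64.68
  O₂: 1646 − 3.5(375.3) = 332.6
  N₂: 6193 (inert)
  CO₂: 0 + 2(375.3) = 750.6
  H₂O: 0 + 3(375.3) = 1126
Total out = 8467 mol; y_N₂ = 6193 / 8467 = 0.7314.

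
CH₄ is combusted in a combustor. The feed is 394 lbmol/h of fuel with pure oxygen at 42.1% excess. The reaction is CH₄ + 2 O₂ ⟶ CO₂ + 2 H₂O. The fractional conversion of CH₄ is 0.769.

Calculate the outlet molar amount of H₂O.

606 lbmol/h

Stoichiometric O₂ = 2 × 394 = 788 lbmol/h; O₂ fed = 788 × 1.421 = 1120 lbmol/h.
Fuel reacted = 0.769 × 394 → ξ = 303 lbmol/h.
Outlet (n = n₀ + ν ξ):
  CH₄: 394 − 1(303) = 91.01
  O₂: 1120 − 2(303) = 513.8
  CO₂: 0 + 1(303) = 303
  H₂O: 0 + 2(303) = 606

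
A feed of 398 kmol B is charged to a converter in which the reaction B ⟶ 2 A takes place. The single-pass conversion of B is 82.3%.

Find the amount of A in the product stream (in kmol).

655 kmol

B reacted = 0.823 × 398 = 327.6 kmol; ν_B = −1, so ξ = 327.6/1 = 327.6 kmol.
Outlet amounts (n = n₀ + ν ξ):
  B: 398 − 1(327.6) = 70.45
  A: 0 + 2(327.6) = 655.1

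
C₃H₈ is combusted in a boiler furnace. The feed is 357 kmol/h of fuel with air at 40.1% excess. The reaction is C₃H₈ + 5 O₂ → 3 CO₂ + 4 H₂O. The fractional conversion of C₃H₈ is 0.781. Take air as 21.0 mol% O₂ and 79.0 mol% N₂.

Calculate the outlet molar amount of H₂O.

Stoichiometric O₂ = 5 × 357 = 1785 kmol/h; O₂ fed = 1785 × 1.401 = 2501 kmol/h.
N₂ fed = 2501 × 79/21 = 9408 kmol/h.
Fuel reacted = 0.781 × 357 → ξ = 278.8 kmol/h.
Outlet (n = n₀ + ν ξ):
  C₃H₈: 357 − 1(278.8) = 78.18
  O₂: 2501 − 5(278.8) = 1107
  N₂: 9408 (inert)
  CO₂: 0 + 3(278.8) = 836.5
  H₂O: 0 + 4(278.8) = 1115

1120 kmol/h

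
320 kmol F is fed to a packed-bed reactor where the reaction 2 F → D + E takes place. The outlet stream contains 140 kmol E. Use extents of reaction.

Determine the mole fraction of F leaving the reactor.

0.125

For E: n = n₀ + 1ξ → 140 = 0 + 1ξ, giving ξ = 140 kmol.
Outlet amounts (n = n₀ + ν ξ):
  F: 320 − 2(140) = 40
  D: 0 + 1(140) = 140
  E: 0 + 1(140) = 140
Total out = 320 kmol; y_F = 40 / 320 = 0.125.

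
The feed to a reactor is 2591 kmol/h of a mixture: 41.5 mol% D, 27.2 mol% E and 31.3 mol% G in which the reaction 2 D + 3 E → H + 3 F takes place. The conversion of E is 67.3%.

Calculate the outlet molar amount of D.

759 kmol/h

E reacted = 0.673 × 704.8 = 474.3 kmol/h; ν_E = −3, so ξ = 474.3/3 = 158.1 kmol/h.
Outlet amounts (n = n₀ + ν ξ):
  D: 1075 − 2(158.1) = 759.1
  E: 704.8 − 3(158.1) = 230.5
  H: 0 + 1(158.1) = 158.1
  F: 0 + 3(158.1) = 474.3
  G: 811 (inert)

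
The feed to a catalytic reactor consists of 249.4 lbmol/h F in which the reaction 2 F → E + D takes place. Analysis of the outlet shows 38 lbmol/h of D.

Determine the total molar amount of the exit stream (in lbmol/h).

249 lbmol/h

For D: n = n₀ + 1ξ → 38 = 0 + 1ξ, giving ξ = 38 lbmol/h.
Outlet amounts (n = n₀ + ν ξ):
  F: 249.4 − 2(38) = 173.4
  E: 0 + 1(38) = 38
  D: 0 + 1(38) = 38
Total out = 173.4 + 38 + 38 = 249.4 lbmol/h.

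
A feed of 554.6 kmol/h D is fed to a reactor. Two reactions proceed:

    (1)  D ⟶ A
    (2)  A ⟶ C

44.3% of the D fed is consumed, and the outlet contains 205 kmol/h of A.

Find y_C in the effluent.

Conversion of D: D consumed = 1ξ₁ = 0.443 × 554.6 → ξ₁ = 245.7 kmol/h.
A balance: n_A = 0 + 1ξ₁ − 1ξ₂ = 205 → ξ₂ = (1·245.7 − 205)/1 = 40.69 kmol/h.
Outlet amounts (n = n₀ + Σ ν·ξ):
  D: 554.6 − 1(245.7) = 308.9
  A: 0 + 1(245.7) − 1(40.69) = 205
  C: 0 + 1(40.69) = 40.69
Total out = 554.6 kmol/h; y_C = 40.69 / 554.6 = 0.07336.

0.0734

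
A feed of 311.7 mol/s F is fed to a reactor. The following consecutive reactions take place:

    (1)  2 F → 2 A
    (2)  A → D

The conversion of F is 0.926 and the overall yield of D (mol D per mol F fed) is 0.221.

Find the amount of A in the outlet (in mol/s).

220 mol/s

Conversion of F: F consumed = 2ξ₁ = 0.926 × 311.7 → ξ₁ = 144.3 mol/s.
Yield of D: 1ξ₂ / 311.7 = 0.221 → ξ₂ = 68.89 mol/s.
Outlet amounts (n = n₀ + Σ ν·ξ):
  F: 311.7 − 2(144.3) = 23.07
  A: 0 + 2(144.3) − 1(68.89) = 219.7
  D: 0 + 1(68.89) = 68.89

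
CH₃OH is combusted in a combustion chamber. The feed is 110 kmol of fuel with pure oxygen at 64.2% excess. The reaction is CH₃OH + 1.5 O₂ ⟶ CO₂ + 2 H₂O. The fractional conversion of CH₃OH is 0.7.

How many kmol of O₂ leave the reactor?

Stoichiometric O₂ = 1.5 × 110 = 165 kmol; O₂ fed = 165 × 1.642 = 270.9 kmol.
Fuel reacted = 0.7 × 110 → ξ = 77 kmol.
Outlet (n = n₀ + ν ξ):
  CH₃OH: 110 − 1(77) = 33
  O₂: 270.9 − 1.5(77) = 155.4
  CO₂: 0 + 1(77) = 77
  H₂O: 0 + 2(77) = 154

155 kmol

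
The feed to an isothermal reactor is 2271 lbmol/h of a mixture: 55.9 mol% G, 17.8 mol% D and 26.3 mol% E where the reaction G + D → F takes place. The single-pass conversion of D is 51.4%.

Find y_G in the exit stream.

D reacted = 0.514 × 404.2 = 207.8 lbmol/h; ν_D = −1, so ξ = 207.8/1 = 207.8 lbmol/h.
Outlet amounts (n = n₀ + ν ξ):
  G: 1269 − 1(207.8) = 1062
  D: 404.2 − 1(207.8) = 196.5
  F: 0 + 1(207.8) = 207.8
  E: 597.3 (inert)
Total out = 2063 lbmol/h; y_G = 1062 / 2063 = 0.5146.

0.515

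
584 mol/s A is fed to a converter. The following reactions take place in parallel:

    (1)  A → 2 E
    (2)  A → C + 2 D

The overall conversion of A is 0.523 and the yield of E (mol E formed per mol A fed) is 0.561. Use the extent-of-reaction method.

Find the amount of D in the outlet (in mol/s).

283 mol/s

Yield of E: 2ξ₁ / 584 = 0.561 → ξ₁ = 163.8 mol/s.
Conversion of A: 1ξ₁ + 1ξ₂ = 0.523 × 584 = 305.4 → ξ₂ = 141.6 mol/s.
Outlet amounts (n = n₀ + Σ ν·ξ):
  A: 584 − 1(163.8) − 1(141.6) = 278.6
  E: 0 + 2(163.8) = 327.6
  C: 0 + 1(141.6) = 141.6
  D: 0 + 2(141.6) = 283.2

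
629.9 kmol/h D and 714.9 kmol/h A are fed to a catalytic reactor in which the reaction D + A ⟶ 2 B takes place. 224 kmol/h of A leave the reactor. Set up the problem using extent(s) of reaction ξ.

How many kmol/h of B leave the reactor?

982 kmol/h

For A: n = n₀ − 1ξ → 224 = 714.9 − 1ξ, giving ξ = 490.9 kmol/h.
Outlet amounts (n = n₀ + ν ξ):
  D: 629.9 − 1(490.9) = 139
  A: 714.9 − 1(490.9) = 224
  B: 0 + 2(490.9) = 981.8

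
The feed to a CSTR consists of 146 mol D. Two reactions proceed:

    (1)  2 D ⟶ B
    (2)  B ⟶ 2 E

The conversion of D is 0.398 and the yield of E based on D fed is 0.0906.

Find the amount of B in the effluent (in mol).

22.4 mol

Conversion of D: D consumed = 2ξ₁ = 0.398 × 146 → ξ₁ = 29.05 mol.
Yield of E: 2ξ₂ / 146 = 0.0906 → ξ₂ = 6.614 mol.
Outlet amounts (n = n₀ + Σ ν·ξ):
  D: 146 − 2(29.05) = 87.89
  B: 0 + 1(29.05) − 1(6.614) = 22.44
  E: 0 + 2(6.614) = 13.23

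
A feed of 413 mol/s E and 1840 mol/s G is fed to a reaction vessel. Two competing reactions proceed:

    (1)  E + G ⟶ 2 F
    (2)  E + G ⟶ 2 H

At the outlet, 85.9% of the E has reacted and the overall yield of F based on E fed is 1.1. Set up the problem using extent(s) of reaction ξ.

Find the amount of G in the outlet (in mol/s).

Yield of F: 2ξ₁ / 413 = 1.1 → ξ₁ = 227.2 mol/s.
Conversion of E: 1ξ₁ + 1ξ₂ = 0.859 × 413 = 354.8 → ξ₂ = 127.6 mol/s.
Outlet amounts (n = n₀ + Σ ν·ξ):
  E: 413 − 1(227.2) − 1(127.6) = 58.23
  G: 1840 − 1(227.2) − 1(127.6) = 1485
  F: 0 + 2(227.2) = 454.3
  H: 0 + 2(127.6) = 255.2

1490 mol/s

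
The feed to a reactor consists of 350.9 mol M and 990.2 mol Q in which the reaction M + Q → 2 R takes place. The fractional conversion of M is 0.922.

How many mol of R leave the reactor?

647 mol

M reacted = 0.922 × 350.9 = 323.5 mol; ν_M = −1, so ξ = 323.5/1 = 323.5 mol.
Outlet amounts (n = n₀ + ν ξ):
  M: 350.9 − 1(323.5) = 27.37
  Q: 990.2 − 1(323.5) = 666.7
  R: 0 + 2(323.5) = 647.1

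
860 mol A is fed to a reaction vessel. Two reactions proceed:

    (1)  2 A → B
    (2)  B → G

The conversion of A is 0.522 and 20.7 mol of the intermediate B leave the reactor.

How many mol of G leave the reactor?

204 mol

Conversion of A: A consumed = 2ξ₁ = 0.522 × 860 → ξ₁ = 224.5 mol.
B balance: n_B = 0 + 1ξ₁ − 1ξ₂ = 20.7 → ξ₂ = (1·224.5 − 20.7)/1 = 203.8 mol.
Outlet amounts (n = n₀ + Σ ν·ξ):
  A: 860 − 2(224.5) = 411.1
  B: 0 + 1(224.5) − 1(203.8) = 20.7
  G: 0 + 1(203.8) = 203.8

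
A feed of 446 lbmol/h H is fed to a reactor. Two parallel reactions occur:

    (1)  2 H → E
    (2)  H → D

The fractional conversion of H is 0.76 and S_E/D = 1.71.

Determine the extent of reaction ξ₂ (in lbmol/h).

Conversion of H: H consumed = 0.76 × 446 = 339 lbmol/h = 2ξ₁ + 1ξ₂.
Selectivity: 1ξ₁ / (1ξ₂) = 1.71 → ξ₁ = 1.71 ξ₂.
Substitute: (2·1.71 + 1) ξ₂ = 339 → ξ₂ = 76.69 lbmol/h, ξ₁ = 131.1 lbmol/h.
Outlet amounts (n = n₀ + Σ ν·ξ):
  H: 446 − 2(131.1) − 1(76.69) = 107
  E: 0 + 1(131.1) = 131.1
  D: 0 + 1(76.69) = 76.69

ξ₂ = 76.7 lbmol/h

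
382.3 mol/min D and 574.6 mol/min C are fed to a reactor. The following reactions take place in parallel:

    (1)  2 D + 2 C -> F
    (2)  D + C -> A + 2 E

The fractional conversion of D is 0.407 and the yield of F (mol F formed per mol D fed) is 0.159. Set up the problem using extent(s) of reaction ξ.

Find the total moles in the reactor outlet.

809 mol/min

Yield of F: 1ξ₁ / 382.3 = 0.159 → ξ₁ = 60.79 mol/min.
Conversion of D: 2ξ₁ + 1ξ₂ = 0.407 × 382.3 = 155.6 → ξ₂ = 34.02 mol/min.
Outlet amounts (n = n₀ + Σ ν·ξ):
  D: 382.3 − 2(60.79) − 1(34.02) = 226.7
  C: 574.6 − 2(60.79) − 1(34.02) = 419
  F: 0 + 1(60.79) = 60.79
  A: 0 + 1(34.02) = 34.02
  E: 0 + 2(34.02) = 68.05
Total out = 226.7 + 419 + 60.79 + 34.02 + 68.05 = 808.6 mol/min.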